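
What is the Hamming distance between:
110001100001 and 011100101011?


XOR: 101101001010
Count of 1s: 6

6


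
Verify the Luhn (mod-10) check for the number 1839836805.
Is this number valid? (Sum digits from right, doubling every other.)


Luhn sum = 51
51 mod 10 = 1

Invalid (Luhn sum mod 10 = 1)


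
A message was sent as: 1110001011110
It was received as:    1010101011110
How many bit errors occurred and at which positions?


XOR: 0100100000000

2 error(s) at position(s): 1, 4


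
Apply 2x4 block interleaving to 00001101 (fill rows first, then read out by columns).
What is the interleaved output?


Matrix:
  0000
  1101
Read columns: 01010001

01010001


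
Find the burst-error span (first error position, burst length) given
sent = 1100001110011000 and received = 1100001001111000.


XOR: 0000000111100000

Burst at position 7, length 4


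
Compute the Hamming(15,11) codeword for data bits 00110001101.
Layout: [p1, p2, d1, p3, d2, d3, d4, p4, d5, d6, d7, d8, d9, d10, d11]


Parity bits: p1=1, p2=1, p3=1, p4=1

110101110001101


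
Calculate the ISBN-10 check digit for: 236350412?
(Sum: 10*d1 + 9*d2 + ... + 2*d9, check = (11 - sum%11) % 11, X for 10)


Weighted sum: 169
169 mod 11 = 4

Check digit: 7


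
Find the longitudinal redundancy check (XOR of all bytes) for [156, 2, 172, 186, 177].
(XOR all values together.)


XOR chain: 156 ^ 2 ^ 172 ^ 186 ^ 177 = 57

57


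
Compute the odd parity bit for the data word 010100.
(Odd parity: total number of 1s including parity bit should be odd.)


Number of 1s in data: 2
Parity bit: 1

1


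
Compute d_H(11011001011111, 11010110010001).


XOR: 00001111001110
Count of 1s: 7

7


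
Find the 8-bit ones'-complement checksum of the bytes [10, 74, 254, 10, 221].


Sum = 569 mod 256 = 57
Complement = 198

198


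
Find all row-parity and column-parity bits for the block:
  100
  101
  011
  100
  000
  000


Row parities: 100100
Column parities: 110

Row P: 100100, Col P: 110, Corner: 0


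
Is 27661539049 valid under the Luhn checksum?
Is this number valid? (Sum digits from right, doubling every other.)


Luhn sum = 47
47 mod 10 = 7

Invalid (Luhn sum mod 10 = 7)


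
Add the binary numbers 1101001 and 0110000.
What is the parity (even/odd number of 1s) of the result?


1101001 = 105
0110000 = 48
Sum = 153 = 10011001
1s count = 4

even parity (4 ones in 10011001)


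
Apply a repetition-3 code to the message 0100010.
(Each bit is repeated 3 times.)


Each bit -> 3 copies

000111000000000111000


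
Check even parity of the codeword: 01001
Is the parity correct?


Number of 1s: 2

Yes, parity is correct (2 ones)


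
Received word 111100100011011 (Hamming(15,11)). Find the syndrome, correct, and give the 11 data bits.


Syndrome = 5: error at position 5

Data: 11010011011 (corrected bit 5)


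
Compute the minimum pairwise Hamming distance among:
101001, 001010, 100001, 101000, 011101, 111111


Comparing all pairs, minimum distance: 1
Can detect 0 errors, correct 0 errors

1


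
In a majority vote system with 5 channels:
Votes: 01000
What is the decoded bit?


Ones: 1 out of 5
Threshold: 3

0 (1/5 voted 1)


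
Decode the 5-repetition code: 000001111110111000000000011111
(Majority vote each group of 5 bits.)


Groups: 00000, 11111, 10111, 00000, 00000, 11111
Majority votes: 011001

011001


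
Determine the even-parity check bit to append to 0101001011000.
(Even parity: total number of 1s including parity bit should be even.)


Number of 1s in data: 5
Parity bit: 1

1


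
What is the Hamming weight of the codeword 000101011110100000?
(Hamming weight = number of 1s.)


Counting 1s in 000101011110100000

7


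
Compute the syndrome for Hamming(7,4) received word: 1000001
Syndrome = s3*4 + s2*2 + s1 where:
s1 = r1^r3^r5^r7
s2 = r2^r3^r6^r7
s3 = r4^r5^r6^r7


s1=0, s2=1, s3=1

Syndrome = 6 (error at position 6)


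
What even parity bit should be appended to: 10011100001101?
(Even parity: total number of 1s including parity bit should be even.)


Number of 1s in data: 7
Parity bit: 1

1


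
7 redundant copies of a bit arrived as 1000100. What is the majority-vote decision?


Ones: 2 out of 7
Threshold: 4

0 (2/7 voted 1)


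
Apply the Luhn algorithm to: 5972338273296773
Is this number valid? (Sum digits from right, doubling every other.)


Luhn sum = 74
74 mod 10 = 4

Invalid (Luhn sum mod 10 = 4)


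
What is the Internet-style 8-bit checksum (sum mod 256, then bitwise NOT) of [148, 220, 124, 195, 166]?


Sum = 853 mod 256 = 85
Complement = 170

170


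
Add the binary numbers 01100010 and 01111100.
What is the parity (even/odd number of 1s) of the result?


01100010 = 98
01111100 = 124
Sum = 222 = 11011110
1s count = 6

even parity (6 ones in 11011110)


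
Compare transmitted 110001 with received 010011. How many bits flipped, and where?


XOR: 100010

2 error(s) at position(s): 0, 4


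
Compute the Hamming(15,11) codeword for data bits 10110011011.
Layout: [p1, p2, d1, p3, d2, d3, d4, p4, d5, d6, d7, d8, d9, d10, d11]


Parity bits: p1=0, p2=0, p3=1, p4=0

001101100011011


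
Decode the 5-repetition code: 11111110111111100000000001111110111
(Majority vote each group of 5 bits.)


Groups: 11111, 11011, 11111, 00000, 00000, 11111, 10111
Majority votes: 1110011

1110011


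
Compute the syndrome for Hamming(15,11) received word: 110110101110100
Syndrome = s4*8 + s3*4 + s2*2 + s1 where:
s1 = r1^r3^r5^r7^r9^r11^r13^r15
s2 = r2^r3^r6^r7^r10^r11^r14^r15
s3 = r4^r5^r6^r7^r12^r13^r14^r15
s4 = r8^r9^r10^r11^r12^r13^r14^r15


s1=0, s2=0, s3=0, s4=0

Syndrome = 0 (no error)


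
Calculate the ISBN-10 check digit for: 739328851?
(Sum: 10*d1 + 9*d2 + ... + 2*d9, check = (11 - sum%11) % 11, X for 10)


Weighted sum: 291
291 mod 11 = 5

Check digit: 6


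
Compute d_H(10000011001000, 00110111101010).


XOR: 10110100100010
Count of 1s: 6

6


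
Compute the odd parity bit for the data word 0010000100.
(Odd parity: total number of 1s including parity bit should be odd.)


Number of 1s in data: 2
Parity bit: 1

1


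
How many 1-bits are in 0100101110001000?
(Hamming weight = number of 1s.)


Counting 1s in 0100101110001000

6


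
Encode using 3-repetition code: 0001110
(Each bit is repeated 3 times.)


Each bit -> 3 copies

000000000111111111000


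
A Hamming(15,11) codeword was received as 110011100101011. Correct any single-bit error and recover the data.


Syndrome = 0: no error detected

Data: 01110101011 (no errors)


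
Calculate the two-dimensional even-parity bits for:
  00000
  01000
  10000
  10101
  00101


Row parities: 01110
Column parities: 01000

Row P: 01110, Col P: 01000, Corner: 1


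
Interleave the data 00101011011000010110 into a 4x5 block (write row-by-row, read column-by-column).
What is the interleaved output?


Matrix:
  00101
  01101
  10000
  10110
Read columns: 00110100110100011100

00110100110100011100


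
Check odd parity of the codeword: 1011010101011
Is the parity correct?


Number of 1s: 8

No, parity error (8 ones)


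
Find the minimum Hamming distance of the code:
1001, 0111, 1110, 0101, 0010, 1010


Comparing all pairs, minimum distance: 1
Can detect 0 errors, correct 0 errors

1


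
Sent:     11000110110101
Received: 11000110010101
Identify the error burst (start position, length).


XOR: 00000000100000

Burst at position 8, length 1


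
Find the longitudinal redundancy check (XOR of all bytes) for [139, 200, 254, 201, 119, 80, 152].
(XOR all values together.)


XOR chain: 139 ^ 200 ^ 254 ^ 201 ^ 119 ^ 80 ^ 152 = 203

203


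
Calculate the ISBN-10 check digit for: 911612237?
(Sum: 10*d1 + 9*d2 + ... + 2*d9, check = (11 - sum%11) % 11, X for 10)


Weighted sum: 196
196 mod 11 = 9

Check digit: 2


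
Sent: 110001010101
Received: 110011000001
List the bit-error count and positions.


XOR: 000010010100

3 error(s) at position(s): 4, 7, 9


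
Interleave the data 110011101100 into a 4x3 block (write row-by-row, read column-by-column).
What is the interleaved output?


Matrix:
  110
  011
  101
  100
Read columns: 101111000110

101111000110


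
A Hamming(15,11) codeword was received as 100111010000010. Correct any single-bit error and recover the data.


Syndrome = 0: no error detected

Data: 01100000010 (no errors)


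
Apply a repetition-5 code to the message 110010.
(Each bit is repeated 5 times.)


Each bit -> 5 copies

111111111100000000001111100000


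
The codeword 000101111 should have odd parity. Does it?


Number of 1s: 5

Yes, parity is correct (5 ones)


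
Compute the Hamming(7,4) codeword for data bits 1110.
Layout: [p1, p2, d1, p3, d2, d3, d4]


Parity bits: p1=0, p2=0, p3=0

0010110


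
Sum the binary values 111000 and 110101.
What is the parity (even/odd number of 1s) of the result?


111000 = 56
110101 = 53
Sum = 109 = 1101101
1s count = 5

odd parity (5 ones in 1101101)


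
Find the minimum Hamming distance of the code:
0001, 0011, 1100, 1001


Comparing all pairs, minimum distance: 1
Can detect 0 errors, correct 0 errors

1


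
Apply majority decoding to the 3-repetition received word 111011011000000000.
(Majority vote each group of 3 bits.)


Groups: 111, 011, 011, 000, 000, 000
Majority votes: 111000

111000


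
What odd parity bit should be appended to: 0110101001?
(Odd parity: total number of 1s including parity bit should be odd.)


Number of 1s in data: 5
Parity bit: 0

0


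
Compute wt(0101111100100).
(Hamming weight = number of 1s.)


Counting 1s in 0101111100100

7


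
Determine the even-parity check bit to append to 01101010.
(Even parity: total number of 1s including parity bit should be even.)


Number of 1s in data: 4
Parity bit: 0

0


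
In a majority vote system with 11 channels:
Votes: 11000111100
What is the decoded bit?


Ones: 6 out of 11
Threshold: 6

1 (6/11 voted 1)


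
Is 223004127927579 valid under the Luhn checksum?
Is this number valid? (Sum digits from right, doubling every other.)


Luhn sum = 64
64 mod 10 = 4

Invalid (Luhn sum mod 10 = 4)


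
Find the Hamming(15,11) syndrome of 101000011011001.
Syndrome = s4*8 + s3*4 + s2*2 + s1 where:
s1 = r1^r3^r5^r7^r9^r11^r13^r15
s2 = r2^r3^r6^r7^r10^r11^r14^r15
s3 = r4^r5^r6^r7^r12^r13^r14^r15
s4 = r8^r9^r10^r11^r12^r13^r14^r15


s1=1, s2=1, s3=0, s4=1

Syndrome = 11 (error at position 11)


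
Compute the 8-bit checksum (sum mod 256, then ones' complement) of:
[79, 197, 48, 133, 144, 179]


Sum = 780 mod 256 = 12
Complement = 243

243


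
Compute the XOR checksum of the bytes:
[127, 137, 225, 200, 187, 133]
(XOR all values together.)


XOR chain: 127 ^ 137 ^ 225 ^ 200 ^ 187 ^ 133 = 225

225


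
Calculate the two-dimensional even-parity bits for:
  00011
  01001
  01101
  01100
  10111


Row parities: 00100
Column parities: 11100

Row P: 00100, Col P: 11100, Corner: 1


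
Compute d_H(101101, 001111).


XOR: 100010
Count of 1s: 2

2


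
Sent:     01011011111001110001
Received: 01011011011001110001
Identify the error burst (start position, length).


XOR: 00000000100000000000

Burst at position 8, length 1


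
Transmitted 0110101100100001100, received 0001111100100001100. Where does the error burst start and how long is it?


XOR: 0111010000000000000

Burst at position 1, length 5


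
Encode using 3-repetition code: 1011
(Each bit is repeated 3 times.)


Each bit -> 3 copies

111000111111


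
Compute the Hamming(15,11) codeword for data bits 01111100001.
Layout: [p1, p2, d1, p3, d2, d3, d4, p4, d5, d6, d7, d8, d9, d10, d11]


Parity bits: p1=0, p2=0, p3=0, p4=1

000011111100001


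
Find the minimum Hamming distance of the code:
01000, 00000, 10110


Comparing all pairs, minimum distance: 1
Can detect 0 errors, correct 0 errors

1


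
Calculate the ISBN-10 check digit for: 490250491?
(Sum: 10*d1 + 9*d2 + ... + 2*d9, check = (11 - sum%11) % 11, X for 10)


Weighted sum: 210
210 mod 11 = 1

Check digit: X


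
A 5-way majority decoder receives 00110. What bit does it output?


Ones: 2 out of 5
Threshold: 3

0 (2/5 voted 1)


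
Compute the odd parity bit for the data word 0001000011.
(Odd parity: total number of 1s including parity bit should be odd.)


Number of 1s in data: 3
Parity bit: 0

0


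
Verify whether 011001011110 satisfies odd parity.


Number of 1s: 7

Yes, parity is correct (7 ones)


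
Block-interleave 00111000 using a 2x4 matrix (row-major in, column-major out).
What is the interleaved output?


Matrix:
  0011
  1000
Read columns: 01001010

01001010


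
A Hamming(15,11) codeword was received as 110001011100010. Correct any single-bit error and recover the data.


Syndrome = 0: no error detected

Data: 00101100010 (no errors)


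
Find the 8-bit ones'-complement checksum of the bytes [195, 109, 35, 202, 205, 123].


Sum = 869 mod 256 = 101
Complement = 154

154


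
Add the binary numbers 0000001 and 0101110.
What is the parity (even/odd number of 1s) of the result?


0000001 = 1
0101110 = 46
Sum = 47 = 101111
1s count = 5

odd parity (5 ones in 101111)


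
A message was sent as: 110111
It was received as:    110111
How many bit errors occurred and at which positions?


XOR: 000000

0 errors (received matches sent)


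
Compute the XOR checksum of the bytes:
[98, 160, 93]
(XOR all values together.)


XOR chain: 98 ^ 160 ^ 93 = 159

159


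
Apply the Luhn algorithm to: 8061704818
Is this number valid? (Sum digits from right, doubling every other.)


Luhn sum = 42
42 mod 10 = 2

Invalid (Luhn sum mod 10 = 2)


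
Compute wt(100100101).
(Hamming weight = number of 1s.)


Counting 1s in 100100101

4


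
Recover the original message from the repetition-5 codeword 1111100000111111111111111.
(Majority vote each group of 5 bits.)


Groups: 11111, 00000, 11111, 11111, 11111
Majority votes: 10111

10111


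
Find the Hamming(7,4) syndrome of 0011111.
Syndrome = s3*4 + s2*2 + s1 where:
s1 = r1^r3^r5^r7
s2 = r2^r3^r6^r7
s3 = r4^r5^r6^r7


s1=1, s2=1, s3=0

Syndrome = 3 (error at position 3)


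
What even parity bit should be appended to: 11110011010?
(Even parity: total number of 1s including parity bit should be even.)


Number of 1s in data: 7
Parity bit: 1

1


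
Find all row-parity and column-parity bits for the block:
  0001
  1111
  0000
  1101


Row parities: 1001
Column parities: 0011

Row P: 1001, Col P: 0011, Corner: 0


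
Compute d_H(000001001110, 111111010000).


XOR: 111110011110
Count of 1s: 9

9


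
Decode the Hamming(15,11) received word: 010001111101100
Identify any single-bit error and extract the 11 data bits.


Syndrome = 9: error at position 9

Data: 00110101100 (corrected bit 9)


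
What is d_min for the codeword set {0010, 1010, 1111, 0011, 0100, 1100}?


Comparing all pairs, minimum distance: 1
Can detect 0 errors, correct 0 errors

1


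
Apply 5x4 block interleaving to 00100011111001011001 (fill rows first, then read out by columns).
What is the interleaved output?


Matrix:
  0010
  0011
  1110
  0101
  1001
Read columns: 00101001101110001011

00101001101110001011


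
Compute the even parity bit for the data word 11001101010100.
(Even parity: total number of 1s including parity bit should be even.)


Number of 1s in data: 7
Parity bit: 1

1


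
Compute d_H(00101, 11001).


XOR: 11100
Count of 1s: 3

3


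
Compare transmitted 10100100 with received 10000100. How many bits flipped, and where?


XOR: 00100000

1 error(s) at position(s): 2


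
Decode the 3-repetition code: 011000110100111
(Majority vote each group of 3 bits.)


Groups: 011, 000, 110, 100, 111
Majority votes: 10101

10101


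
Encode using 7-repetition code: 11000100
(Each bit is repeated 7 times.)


Each bit -> 7 copies

11111111111111000000000000000000000111111100000000000000


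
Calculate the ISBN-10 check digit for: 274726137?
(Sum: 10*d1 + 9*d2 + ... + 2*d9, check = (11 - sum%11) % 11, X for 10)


Weighted sum: 233
233 mod 11 = 2

Check digit: 9


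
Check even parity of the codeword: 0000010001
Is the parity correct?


Number of 1s: 2

Yes, parity is correct (2 ones)


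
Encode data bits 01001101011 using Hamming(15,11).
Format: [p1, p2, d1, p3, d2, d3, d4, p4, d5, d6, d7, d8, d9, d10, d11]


Parity bits: p1=1, p2=1, p3=0, p4=1

110010011101011


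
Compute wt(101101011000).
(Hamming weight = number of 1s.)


Counting 1s in 101101011000

6


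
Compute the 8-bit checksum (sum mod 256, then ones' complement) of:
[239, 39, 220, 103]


Sum = 601 mod 256 = 89
Complement = 166

166


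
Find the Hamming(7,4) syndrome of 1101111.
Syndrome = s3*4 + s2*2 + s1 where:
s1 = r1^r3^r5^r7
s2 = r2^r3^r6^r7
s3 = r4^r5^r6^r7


s1=1, s2=1, s3=0

Syndrome = 3 (error at position 3)


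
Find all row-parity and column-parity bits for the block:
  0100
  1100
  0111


Row parities: 101
Column parities: 1111

Row P: 101, Col P: 1111, Corner: 0


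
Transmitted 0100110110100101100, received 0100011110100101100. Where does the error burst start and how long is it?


XOR: 0000101000000000000

Burst at position 4, length 3


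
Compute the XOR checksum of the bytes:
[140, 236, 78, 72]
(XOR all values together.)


XOR chain: 140 ^ 236 ^ 78 ^ 72 = 102

102


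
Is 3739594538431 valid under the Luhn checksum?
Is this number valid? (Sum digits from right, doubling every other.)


Luhn sum = 60
60 mod 10 = 0

Valid (Luhn sum mod 10 = 0)


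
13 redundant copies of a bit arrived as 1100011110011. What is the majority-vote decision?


Ones: 8 out of 13
Threshold: 7

1 (8/13 voted 1)


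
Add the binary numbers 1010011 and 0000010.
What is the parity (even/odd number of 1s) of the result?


1010011 = 83
0000010 = 2
Sum = 85 = 1010101
1s count = 4

even parity (4 ones in 1010101)


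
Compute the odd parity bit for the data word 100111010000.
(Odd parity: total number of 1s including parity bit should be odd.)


Number of 1s in data: 5
Parity bit: 0

0


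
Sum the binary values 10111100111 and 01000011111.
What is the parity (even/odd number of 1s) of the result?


10111100111 = 1511
01000011111 = 543
Sum = 2054 = 100000000110
1s count = 3

odd parity (3 ones in 100000000110)


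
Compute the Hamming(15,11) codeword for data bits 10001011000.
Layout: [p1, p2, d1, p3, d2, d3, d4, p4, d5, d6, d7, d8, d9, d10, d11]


Parity bits: p1=1, p2=0, p3=1, p4=1

101100011011000


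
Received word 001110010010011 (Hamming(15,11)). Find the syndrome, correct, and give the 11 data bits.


Syndrome = 0: no error detected

Data: 11000010011 (no errors)


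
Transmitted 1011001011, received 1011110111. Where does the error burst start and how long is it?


XOR: 0000111100

Burst at position 4, length 4


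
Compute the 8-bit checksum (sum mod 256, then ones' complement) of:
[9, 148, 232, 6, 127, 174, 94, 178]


Sum = 968 mod 256 = 200
Complement = 55

55


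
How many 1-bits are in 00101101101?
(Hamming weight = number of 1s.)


Counting 1s in 00101101101

6


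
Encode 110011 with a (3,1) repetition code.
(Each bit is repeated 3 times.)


Each bit -> 3 copies

111111000000111111


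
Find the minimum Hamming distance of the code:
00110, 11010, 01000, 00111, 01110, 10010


Comparing all pairs, minimum distance: 1
Can detect 0 errors, correct 0 errors

1


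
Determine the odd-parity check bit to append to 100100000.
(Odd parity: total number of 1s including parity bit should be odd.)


Number of 1s in data: 2
Parity bit: 1

1


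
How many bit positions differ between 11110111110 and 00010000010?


XOR: 11100111100
Count of 1s: 7

7


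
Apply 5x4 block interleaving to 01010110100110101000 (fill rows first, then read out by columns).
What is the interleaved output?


Matrix:
  0101
  0110
  1001
  1010
  1000
Read columns: 00111110000101010100

00111110000101010100


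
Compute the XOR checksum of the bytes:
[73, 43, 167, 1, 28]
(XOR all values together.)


XOR chain: 73 ^ 43 ^ 167 ^ 1 ^ 28 = 216

216


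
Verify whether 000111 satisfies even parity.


Number of 1s: 3

No, parity error (3 ones)


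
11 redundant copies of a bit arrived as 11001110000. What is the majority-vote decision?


Ones: 5 out of 11
Threshold: 6

0 (5/11 voted 1)


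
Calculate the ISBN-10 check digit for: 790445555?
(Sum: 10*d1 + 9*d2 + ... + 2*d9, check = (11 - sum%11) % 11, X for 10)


Weighted sum: 273
273 mod 11 = 9

Check digit: 2


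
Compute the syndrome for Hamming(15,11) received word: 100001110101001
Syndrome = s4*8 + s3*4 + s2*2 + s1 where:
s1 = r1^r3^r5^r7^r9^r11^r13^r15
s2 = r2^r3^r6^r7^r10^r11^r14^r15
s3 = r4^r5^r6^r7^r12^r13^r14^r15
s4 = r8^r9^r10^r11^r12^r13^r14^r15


s1=1, s2=0, s3=0, s4=0

Syndrome = 1 (error at position 1)


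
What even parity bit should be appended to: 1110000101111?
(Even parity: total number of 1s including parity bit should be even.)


Number of 1s in data: 8
Parity bit: 0

0


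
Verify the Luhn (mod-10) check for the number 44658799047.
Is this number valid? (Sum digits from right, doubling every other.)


Luhn sum = 65
65 mod 10 = 5

Invalid (Luhn sum mod 10 = 5)


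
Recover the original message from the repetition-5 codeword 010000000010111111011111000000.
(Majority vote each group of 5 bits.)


Groups: 01000, 00000, 10111, 11101, 11110, 00000
Majority votes: 001110

001110


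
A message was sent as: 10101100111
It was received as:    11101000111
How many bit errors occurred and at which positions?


XOR: 01000100000

2 error(s) at position(s): 1, 5


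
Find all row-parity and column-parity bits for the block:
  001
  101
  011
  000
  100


Row parities: 10001
Column parities: 011

Row P: 10001, Col P: 011, Corner: 0


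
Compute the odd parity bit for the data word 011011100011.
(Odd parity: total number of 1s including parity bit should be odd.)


Number of 1s in data: 7
Parity bit: 0

0


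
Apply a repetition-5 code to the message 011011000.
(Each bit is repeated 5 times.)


Each bit -> 5 copies

000001111111111000001111111111000000000000000


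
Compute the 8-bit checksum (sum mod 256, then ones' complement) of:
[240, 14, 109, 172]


Sum = 535 mod 256 = 23
Complement = 232

232


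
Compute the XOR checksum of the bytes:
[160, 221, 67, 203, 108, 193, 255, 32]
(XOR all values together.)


XOR chain: 160 ^ 221 ^ 67 ^ 203 ^ 108 ^ 193 ^ 255 ^ 32 = 135

135


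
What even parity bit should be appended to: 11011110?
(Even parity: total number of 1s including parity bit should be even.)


Number of 1s in data: 6
Parity bit: 0

0


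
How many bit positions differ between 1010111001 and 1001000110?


XOR: 0011111111
Count of 1s: 8

8


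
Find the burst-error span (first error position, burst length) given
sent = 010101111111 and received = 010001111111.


XOR: 000100000000

Burst at position 3, length 1


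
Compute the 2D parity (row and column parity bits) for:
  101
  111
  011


Row parities: 010
Column parities: 001

Row P: 010, Col P: 001, Corner: 1


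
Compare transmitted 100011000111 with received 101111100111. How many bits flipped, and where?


XOR: 001100100000

3 error(s) at position(s): 2, 3, 6


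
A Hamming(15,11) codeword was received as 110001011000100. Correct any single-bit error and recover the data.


Syndrome = 9: error at position 9

Data: 00100000100 (corrected bit 9)


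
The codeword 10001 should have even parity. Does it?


Number of 1s: 2

Yes, parity is correct (2 ones)


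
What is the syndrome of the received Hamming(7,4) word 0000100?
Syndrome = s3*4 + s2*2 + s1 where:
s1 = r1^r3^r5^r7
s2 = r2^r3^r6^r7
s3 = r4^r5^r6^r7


s1=1, s2=0, s3=1

Syndrome = 5 (error at position 5)


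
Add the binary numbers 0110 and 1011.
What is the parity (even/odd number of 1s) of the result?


0110 = 6
1011 = 11
Sum = 17 = 10001
1s count = 2

even parity (2 ones in 10001)


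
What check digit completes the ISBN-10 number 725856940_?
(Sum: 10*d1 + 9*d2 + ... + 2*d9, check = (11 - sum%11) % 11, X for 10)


Weighted sum: 292
292 mod 11 = 6

Check digit: 5


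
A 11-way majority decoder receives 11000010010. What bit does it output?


Ones: 4 out of 11
Threshold: 6

0 (4/11 voted 1)


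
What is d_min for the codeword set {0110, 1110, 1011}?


Comparing all pairs, minimum distance: 1
Can detect 0 errors, correct 0 errors

1


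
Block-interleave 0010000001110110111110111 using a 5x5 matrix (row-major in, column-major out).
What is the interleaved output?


Matrix:
  00100
  00001
  11011
  01111
  10111
Read columns: 0010100110100110011101111

0010100110100110011101111


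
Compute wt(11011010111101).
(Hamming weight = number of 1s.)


Counting 1s in 11011010111101

10


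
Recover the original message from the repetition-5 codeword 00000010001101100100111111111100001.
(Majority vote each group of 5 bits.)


Groups: 00000, 01000, 11011, 00100, 11111, 11111, 00001
Majority votes: 0010110

0010110


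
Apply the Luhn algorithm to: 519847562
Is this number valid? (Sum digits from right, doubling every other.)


Luhn sum = 42
42 mod 10 = 2

Invalid (Luhn sum mod 10 = 2)


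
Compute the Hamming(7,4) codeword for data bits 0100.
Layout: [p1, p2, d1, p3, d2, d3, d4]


Parity bits: p1=1, p2=0, p3=1

1001100


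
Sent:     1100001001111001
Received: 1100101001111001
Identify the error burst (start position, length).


XOR: 0000100000000000

Burst at position 4, length 1


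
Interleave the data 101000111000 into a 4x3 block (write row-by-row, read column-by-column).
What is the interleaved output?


Matrix:
  101
  000
  111
  000
Read columns: 101000101010

101000101010


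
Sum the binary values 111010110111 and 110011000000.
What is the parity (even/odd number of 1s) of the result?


111010110111 = 3767
110011000000 = 3264
Sum = 7031 = 1101101110111
1s count = 10

even parity (10 ones in 1101101110111)


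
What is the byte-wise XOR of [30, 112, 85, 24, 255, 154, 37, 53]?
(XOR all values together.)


XOR chain: 30 ^ 112 ^ 85 ^ 24 ^ 255 ^ 154 ^ 37 ^ 53 = 86

86


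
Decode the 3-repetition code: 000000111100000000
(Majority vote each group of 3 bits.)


Groups: 000, 000, 111, 100, 000, 000
Majority votes: 001000

001000


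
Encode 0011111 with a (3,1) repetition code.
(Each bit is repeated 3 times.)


Each bit -> 3 copies

000000111111111111111


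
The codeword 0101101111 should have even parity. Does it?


Number of 1s: 7

No, parity error (7 ones)


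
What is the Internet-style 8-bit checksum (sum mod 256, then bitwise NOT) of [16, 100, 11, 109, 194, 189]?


Sum = 619 mod 256 = 107
Complement = 148

148


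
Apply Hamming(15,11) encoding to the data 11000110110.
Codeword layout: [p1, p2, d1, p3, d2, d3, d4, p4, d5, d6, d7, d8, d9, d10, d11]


Parity bits: p1=0, p2=0, p3=1, p4=0

001110000110110


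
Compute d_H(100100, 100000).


XOR: 000100
Count of 1s: 1

1


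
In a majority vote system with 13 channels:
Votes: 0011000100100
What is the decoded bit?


Ones: 4 out of 13
Threshold: 7

0 (4/13 voted 1)


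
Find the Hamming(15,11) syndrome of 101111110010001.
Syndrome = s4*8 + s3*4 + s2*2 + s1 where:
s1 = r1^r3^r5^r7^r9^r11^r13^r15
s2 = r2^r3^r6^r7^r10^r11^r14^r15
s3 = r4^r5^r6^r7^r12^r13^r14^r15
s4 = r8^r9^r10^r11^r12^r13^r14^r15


s1=0, s2=1, s3=1, s4=1

Syndrome = 14 (error at position 14)


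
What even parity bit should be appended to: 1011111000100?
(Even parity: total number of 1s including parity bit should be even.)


Number of 1s in data: 7
Parity bit: 1

1


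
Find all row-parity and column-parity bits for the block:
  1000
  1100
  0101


Row parities: 100
Column parities: 0001

Row P: 100, Col P: 0001, Corner: 1


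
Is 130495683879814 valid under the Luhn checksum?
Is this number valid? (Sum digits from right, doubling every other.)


Luhn sum = 78
78 mod 10 = 8

Invalid (Luhn sum mod 10 = 8)


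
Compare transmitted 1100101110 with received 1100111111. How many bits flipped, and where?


XOR: 0000010001

2 error(s) at position(s): 5, 9


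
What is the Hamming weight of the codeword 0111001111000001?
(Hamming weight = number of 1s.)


Counting 1s in 0111001111000001

8


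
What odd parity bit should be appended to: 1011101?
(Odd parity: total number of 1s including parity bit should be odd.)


Number of 1s in data: 5
Parity bit: 0

0


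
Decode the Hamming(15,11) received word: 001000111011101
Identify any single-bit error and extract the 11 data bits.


Syndrome = 0: no error detected

Data: 10011011101 (no errors)


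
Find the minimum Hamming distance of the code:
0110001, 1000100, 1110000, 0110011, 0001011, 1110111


Comparing all pairs, minimum distance: 1
Can detect 0 errors, correct 0 errors

1


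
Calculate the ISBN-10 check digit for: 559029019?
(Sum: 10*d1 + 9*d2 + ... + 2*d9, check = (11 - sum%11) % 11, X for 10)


Weighted sum: 245
245 mod 11 = 3

Check digit: 8


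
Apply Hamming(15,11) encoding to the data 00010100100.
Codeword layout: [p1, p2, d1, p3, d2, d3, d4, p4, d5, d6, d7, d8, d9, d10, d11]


Parity bits: p1=0, p2=0, p3=0, p4=0

000000100100100


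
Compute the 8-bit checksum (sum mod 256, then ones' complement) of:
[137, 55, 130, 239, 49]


Sum = 610 mod 256 = 98
Complement = 157

157


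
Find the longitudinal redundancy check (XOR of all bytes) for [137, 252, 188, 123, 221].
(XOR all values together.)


XOR chain: 137 ^ 252 ^ 188 ^ 123 ^ 221 = 111

111


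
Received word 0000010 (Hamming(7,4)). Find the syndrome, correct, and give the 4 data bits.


Syndrome = 6: error at position 6

Data: 0000 (corrected bit 6)


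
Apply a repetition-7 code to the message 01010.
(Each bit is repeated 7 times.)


Each bit -> 7 copies

00000001111111000000011111110000000


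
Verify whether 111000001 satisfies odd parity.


Number of 1s: 4

No, parity error (4 ones)


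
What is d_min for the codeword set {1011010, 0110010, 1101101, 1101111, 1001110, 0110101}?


Comparing all pairs, minimum distance: 1
Can detect 0 errors, correct 0 errors

1


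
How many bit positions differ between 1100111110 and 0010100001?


XOR: 1110011111
Count of 1s: 8

8


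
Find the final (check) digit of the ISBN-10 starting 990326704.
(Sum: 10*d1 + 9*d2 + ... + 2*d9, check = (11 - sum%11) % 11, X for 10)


Weighted sum: 270
270 mod 11 = 6

Check digit: 5


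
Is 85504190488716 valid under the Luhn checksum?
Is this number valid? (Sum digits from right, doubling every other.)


Luhn sum = 69
69 mod 10 = 9

Invalid (Luhn sum mod 10 = 9)


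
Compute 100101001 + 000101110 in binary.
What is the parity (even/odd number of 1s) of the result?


100101001 = 297
000101110 = 46
Sum = 343 = 101010111
1s count = 6

even parity (6 ones in 101010111)


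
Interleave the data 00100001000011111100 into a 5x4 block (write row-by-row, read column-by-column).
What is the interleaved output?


Matrix:
  0010
  0001
  0000
  1111
  1100
Read columns: 00011000111001001010

00011000111001001010


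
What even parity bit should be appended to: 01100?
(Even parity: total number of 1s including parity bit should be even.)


Number of 1s in data: 2
Parity bit: 0

0


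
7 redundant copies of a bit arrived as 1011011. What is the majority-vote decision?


Ones: 5 out of 7
Threshold: 4

1 (5/7 voted 1)


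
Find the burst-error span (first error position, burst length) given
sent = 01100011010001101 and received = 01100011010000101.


XOR: 00000000000001000

Burst at position 13, length 1


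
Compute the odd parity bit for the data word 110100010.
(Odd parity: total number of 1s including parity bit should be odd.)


Number of 1s in data: 4
Parity bit: 1

1


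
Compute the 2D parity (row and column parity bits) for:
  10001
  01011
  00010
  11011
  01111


Row parities: 01100
Column parities: 01100

Row P: 01100, Col P: 01100, Corner: 0


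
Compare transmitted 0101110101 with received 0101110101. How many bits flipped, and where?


XOR: 0000000000

0 errors (received matches sent)


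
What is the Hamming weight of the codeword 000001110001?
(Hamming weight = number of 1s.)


Counting 1s in 000001110001

4


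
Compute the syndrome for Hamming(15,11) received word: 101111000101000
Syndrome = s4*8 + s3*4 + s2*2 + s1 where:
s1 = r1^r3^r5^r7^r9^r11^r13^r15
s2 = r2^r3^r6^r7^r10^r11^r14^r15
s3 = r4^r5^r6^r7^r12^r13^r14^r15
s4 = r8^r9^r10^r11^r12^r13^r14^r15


s1=1, s2=1, s3=0, s4=0

Syndrome = 3 (error at position 3)


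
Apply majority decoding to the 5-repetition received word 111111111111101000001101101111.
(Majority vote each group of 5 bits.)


Groups: 11111, 11111, 11101, 00000, 11011, 01111
Majority votes: 111011

111011


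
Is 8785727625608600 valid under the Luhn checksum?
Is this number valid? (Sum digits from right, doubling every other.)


Luhn sum = 69
69 mod 10 = 9

Invalid (Luhn sum mod 10 = 9)


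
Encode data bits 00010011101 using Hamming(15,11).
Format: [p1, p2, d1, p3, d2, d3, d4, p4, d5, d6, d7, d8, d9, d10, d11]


Parity bits: p1=0, p2=1, p3=0, p4=0

010000100011101


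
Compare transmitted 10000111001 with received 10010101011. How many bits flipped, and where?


XOR: 00010010010

3 error(s) at position(s): 3, 6, 9


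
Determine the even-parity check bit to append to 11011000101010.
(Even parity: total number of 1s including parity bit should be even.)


Number of 1s in data: 7
Parity bit: 1

1


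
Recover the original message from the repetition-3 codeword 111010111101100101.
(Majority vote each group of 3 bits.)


Groups: 111, 010, 111, 101, 100, 101
Majority votes: 101101

101101


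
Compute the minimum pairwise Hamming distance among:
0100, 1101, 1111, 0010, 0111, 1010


Comparing all pairs, minimum distance: 1
Can detect 0 errors, correct 0 errors

1


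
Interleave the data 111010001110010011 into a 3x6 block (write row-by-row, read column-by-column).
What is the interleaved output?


Matrix:
  111010
  001110
  010011
Read columns: 100101110010111001

100101110010111001


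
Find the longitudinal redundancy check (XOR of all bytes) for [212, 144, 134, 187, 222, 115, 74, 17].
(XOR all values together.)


XOR chain: 212 ^ 144 ^ 134 ^ 187 ^ 222 ^ 115 ^ 74 ^ 17 = 143

143


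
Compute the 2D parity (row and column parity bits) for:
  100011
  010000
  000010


Row parities: 111
Column parities: 110001

Row P: 111, Col P: 110001, Corner: 1


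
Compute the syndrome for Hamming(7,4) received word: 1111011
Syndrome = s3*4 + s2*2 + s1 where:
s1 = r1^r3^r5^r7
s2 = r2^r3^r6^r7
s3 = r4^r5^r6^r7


s1=1, s2=0, s3=1

Syndrome = 5 (error at position 5)


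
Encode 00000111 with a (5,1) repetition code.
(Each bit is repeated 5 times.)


Each bit -> 5 copies

0000000000000000000000000111111111111111


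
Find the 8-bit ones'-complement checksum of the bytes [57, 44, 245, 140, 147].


Sum = 633 mod 256 = 121
Complement = 134

134


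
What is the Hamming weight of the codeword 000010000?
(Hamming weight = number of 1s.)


Counting 1s in 000010000

1


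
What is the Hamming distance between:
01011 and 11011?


XOR: 10000
Count of 1s: 1

1


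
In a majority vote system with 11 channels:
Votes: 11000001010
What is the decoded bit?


Ones: 4 out of 11
Threshold: 6

0 (4/11 voted 1)


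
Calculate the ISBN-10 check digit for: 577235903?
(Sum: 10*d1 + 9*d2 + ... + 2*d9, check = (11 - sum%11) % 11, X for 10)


Weighted sum: 268
268 mod 11 = 4

Check digit: 7


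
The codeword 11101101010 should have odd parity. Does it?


Number of 1s: 7

Yes, parity is correct (7 ones)


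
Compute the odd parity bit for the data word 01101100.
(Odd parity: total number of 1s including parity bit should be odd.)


Number of 1s in data: 4
Parity bit: 1

1


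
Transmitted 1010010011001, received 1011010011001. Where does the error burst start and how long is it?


XOR: 0001000000000

Burst at position 3, length 1


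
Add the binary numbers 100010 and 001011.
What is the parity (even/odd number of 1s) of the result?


100010 = 34
001011 = 11
Sum = 45 = 101101
1s count = 4

even parity (4 ones in 101101)


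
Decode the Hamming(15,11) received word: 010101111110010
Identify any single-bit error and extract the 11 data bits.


Syndrome = 9: error at position 9

Data: 00110110010 (corrected bit 9)


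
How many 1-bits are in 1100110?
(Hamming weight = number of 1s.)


Counting 1s in 1100110

4


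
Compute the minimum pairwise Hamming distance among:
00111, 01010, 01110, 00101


Comparing all pairs, minimum distance: 1
Can detect 0 errors, correct 0 errors

1


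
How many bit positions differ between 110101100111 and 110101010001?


XOR: 000000110110
Count of 1s: 4

4


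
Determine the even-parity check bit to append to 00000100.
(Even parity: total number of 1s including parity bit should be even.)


Number of 1s in data: 1
Parity bit: 1

1


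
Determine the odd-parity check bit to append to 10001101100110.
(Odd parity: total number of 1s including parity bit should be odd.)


Number of 1s in data: 7
Parity bit: 0

0


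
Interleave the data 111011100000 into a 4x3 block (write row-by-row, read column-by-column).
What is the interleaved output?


Matrix:
  111
  011
  100
  000
Read columns: 101011001100

101011001100


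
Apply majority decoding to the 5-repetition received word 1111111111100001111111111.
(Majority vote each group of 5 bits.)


Groups: 11111, 11111, 10000, 11111, 11111
Majority votes: 11011

11011


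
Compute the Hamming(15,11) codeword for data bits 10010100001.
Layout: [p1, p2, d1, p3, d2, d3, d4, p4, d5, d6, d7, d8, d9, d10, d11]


Parity bits: p1=1, p2=0, p3=0, p4=0

101000100100001


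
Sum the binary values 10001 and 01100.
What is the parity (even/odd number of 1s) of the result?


10001 = 17
01100 = 12
Sum = 29 = 11101
1s count = 4

even parity (4 ones in 11101)


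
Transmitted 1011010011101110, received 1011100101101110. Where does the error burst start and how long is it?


XOR: 0000110110000000

Burst at position 4, length 5


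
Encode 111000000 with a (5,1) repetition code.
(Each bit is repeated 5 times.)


Each bit -> 5 copies

111111111111111000000000000000000000000000000


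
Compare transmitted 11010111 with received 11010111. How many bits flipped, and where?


XOR: 00000000

0 errors (received matches sent)


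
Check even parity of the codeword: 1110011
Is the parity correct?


Number of 1s: 5

No, parity error (5 ones)


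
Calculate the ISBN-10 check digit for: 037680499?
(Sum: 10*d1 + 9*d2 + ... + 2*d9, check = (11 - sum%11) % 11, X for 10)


Weighted sum: 234
234 mod 11 = 3

Check digit: 8


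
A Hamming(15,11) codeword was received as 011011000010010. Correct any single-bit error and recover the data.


Syndrome = 7: error at position 7

Data: 11110010010 (corrected bit 7)


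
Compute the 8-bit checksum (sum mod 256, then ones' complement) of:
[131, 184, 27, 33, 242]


Sum = 617 mod 256 = 105
Complement = 150

150
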